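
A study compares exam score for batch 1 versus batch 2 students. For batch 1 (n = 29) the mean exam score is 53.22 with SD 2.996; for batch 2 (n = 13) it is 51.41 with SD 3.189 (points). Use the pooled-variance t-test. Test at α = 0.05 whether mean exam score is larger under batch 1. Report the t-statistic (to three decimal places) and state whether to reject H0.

Let group 1 = batch 1, group 2 = batch 2. H0: μ_1 = μ_2; H1: μ_1 > μ_2 (two-sample pooled-variance t-test, right-tailed).
s_p² = [(29−1)·2.996² + (13−1)·3.189²]/(29+13−2) = 9.33413
t = (53.22 − 51.41)/√[9.33413·(1/29 + 1/13)] = 1.775
df = n₁ + n₂ − 2 = 40
p-value = P(T ≥ 1.775) ≈ 0.042
Since p ≈ 0.042 < α = 0.05, reject H0; the evidence is statistically significant.

t = 1.775; reject H0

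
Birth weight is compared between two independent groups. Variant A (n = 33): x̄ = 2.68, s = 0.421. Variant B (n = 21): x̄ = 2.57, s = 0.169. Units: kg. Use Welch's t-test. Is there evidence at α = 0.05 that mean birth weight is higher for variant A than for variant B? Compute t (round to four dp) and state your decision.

Let group 1 = variant A, group 2 = variant B. H0: μ_1 = μ_2; H1: μ_1 > μ_2 (Welch's two-sample t-test, right-tailed).
t = (x̄_1 − x̄_2)/√(s_1²/n_1 + s_2²/n_2) = (2.68 − 2.57)/√(0.421²/33 + 0.169²/21) = 1.3408
Welch–Satterthwaite df ≈ 45.58
p-value = P(T ≥ 1.3408) ≈ 0.093
Since p ≈ 0.093 > α = 0.05, fail to reject H0; the evidence is not statistically significant.

t = 1.3408; fail to reject H0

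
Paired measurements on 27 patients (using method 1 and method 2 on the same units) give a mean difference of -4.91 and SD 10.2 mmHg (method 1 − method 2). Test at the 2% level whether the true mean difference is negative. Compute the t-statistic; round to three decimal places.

H0: μ_d = 0; H1: μ_d < 0 (paired t-test on the differences, left-tailed).
t = d̄/(s_d/√n) = -4.91/(10.2/√27) = -2.501
df = n − 1 = 26
p-value = P(T ≤ -2.501) ≈ 0.010
Since p ≈ 0.010 < α = 0.02, reject H0; the evidence is statistically significant.

-2.501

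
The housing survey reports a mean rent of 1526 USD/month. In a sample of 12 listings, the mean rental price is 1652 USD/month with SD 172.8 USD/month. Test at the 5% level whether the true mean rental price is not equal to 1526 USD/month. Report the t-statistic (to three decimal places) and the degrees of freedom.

t = 2.526, df = 11

H0: μ = 1526; H1: μ ≠ 1526 (one-sample t-test, two-sided).
t = (x̄ − μ₀)/(s/√n) = (1652 − 1526)/(172.8/√12) = 2.526
df = n − 1 = 11
Two-sided p-value ≈ 0.028
Since p ≈ 0.028 < α = 0.05, reject H0; the evidence is statistically significant.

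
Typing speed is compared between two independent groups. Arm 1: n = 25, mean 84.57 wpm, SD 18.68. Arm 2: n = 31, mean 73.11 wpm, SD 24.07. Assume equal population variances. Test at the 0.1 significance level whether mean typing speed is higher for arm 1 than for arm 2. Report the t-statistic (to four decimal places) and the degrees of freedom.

t = 1.9521, df = 54

Let group 1 = arm 1, group 2 = arm 2. H0: μ_1 = μ_2; H1: μ_1 > μ_2 (two-sample pooled-variance t-test, right-tailed).
s_p² = [(25−1)·18.68² + (31−1)·24.07²]/(25+31−2) = 476.955
t = (84.57 − 73.11)/√[476.955·(1/25 + 1/31)] = 1.9521
df = n₁ + n₂ − 2 = 54
p-value = P(T ≥ 1.9521) ≈ 0.028
Since p ≈ 0.028 < α = 0.1, reject H0; the data support H1.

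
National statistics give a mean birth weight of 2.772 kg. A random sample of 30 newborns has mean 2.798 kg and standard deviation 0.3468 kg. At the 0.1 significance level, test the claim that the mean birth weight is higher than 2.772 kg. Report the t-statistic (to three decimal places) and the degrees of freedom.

t = 0.411, df = 29

H0: μ = 2.772; H1: μ > 2.772 (one-sample t-test, right-tailed).
t = (x̄ − μ₀)/(s/√n) = (2.798 − 2.772)/(0.3468/√30) = 0.411
df = n − 1 = 29
p-value = P(T ≥ 0.411) ≈ 0.3422
Since p ≈ 0.3422 > α = 0.1, fail to reject H0; the evidence is not statistically significant.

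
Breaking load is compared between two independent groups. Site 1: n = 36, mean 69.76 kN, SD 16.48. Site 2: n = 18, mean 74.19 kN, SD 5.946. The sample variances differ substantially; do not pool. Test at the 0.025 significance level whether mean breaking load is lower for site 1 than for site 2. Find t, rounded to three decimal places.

Let group 1 = site 1, group 2 = site 2. H0: μ_1 = μ_2; H1: μ_1 < μ_2 (Welch's two-sample t-test, left-tailed).
t = (x̄_1 − x̄_2)/√(s_1²/n_1 + s_2²/n_2) = (69.76 − 74.19)/√(16.48²/36 + 5.946²/18) = -1.437
Welch–Satterthwaite df ≈ 48.79
p-value = P(T ≤ -1.437) ≈ 0.079
Since p ≈ 0.079 > α = 0.025, fail to reject H0; the data do not provide sufficient evidence against H0.

-1.437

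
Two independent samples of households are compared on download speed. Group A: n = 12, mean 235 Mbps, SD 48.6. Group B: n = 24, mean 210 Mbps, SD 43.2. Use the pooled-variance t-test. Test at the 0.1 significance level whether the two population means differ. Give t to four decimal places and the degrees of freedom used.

t = 1.5707, df = 34

Let group 1 = group A, group 2 = group B. H0: μ_1 = μ_2; H1: μ_1 ≠ μ_2 (two-sample pooled-variance t-test, two-sided).
s_p² = [(12−1)·48.6² + (24−1)·43.2²]/(12+24−2) = 2026.62
t = (235 − 210)/√[2026.62·(1/12 + 1/24)] = 1.5707
df = n₁ + n₂ − 2 = 34
Two-sided p-value ≈ 0.126
Since p ≈ 0.126 > α = 0.1, fail to reject H0; the evidence is not statistically significant.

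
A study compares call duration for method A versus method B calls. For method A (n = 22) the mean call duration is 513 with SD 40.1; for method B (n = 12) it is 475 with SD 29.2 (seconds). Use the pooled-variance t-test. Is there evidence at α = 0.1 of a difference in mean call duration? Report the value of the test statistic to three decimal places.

Let group 1 = method A, group 2 = method B. H0: μ_1 = μ_2; H1: μ_1 ≠ μ_2 (two-sample pooled-variance t-test, two-sided).
s_p² = [(22−1)·40.1² + (12−1)·29.2²]/(22+12−2) = 1348.35
t = (513 − 475)/√[1348.35·(1/22 + 1/12)] = 2.884
df = n₁ + n₂ − 2 = 32
Two-sided p-value ≈ 0.007
Since p ≈ 0.007 < α = 0.1, reject H0; the evidence is statistically significant.

2.884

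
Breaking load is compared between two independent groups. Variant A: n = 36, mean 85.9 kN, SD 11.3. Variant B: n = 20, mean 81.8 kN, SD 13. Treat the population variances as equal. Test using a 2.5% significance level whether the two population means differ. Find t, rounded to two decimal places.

Let group 1 = variant A, group 2 = variant B. H0: μ_1 = μ_2; H1: μ_1 ≠ μ_2 (two-sample pooled-variance t-test, two-sided).
s_p² = [(36−1)·11.3² + (20−1)·13²]/(36+20−2) = 142.225
t = (85.9 − 81.8)/√[142.225·(1/36 + 1/20)] = 1.23
df = n₁ + n₂ − 2 = 54
Two-sided p-value ≈ 0.223
Since p ≈ 0.223 > α = 0.025, fail to reject H0; the data do not provide sufficient evidence against H0.

1.23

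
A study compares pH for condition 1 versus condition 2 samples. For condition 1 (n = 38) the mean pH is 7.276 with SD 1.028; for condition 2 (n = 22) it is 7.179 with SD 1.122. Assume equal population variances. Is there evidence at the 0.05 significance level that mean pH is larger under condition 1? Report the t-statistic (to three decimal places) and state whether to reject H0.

Let group 1 = condition 1, group 2 = condition 2. H0: μ_1 = μ_2; H1: μ_1 > μ_2 (two-sample pooled-variance t-test, right-tailed).
s_p² = [(38−1)·1.028² + (22−1)·1.122²]/(38+22−2) = 1.12996
t = (7.276 − 7.179)/√[1.12996·(1/38 + 1/22)] = 0.341
df = n₁ + n₂ − 2 = 58
p-value = P(T ≥ 0.341) ≈ 0.3673
Since p ≈ 0.3673 > α = 0.05, fail to reject H0; the data do not provide sufficient evidence against H0.

t = 0.341; fail to reject H0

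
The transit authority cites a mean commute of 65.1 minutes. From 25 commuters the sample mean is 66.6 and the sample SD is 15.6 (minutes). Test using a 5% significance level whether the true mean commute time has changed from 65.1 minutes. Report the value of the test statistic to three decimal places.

H0: μ = 65.1; H1: μ ≠ 65.1 (one-sample t-test, two-sided).
t = (x̄ − μ₀)/(s/√n) = (66.6 − 65.1)/(15.6/√25) = 0.481
df = n − 1 = 24
Two-sided p-value ≈ 0.635
Since p ≈ 0.635 > α = 0.05, fail to reject H0; the evidence is not statistically significant.

0.481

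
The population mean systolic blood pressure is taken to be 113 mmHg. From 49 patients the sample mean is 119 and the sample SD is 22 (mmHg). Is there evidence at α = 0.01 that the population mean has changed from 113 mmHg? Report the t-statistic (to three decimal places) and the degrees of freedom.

t = 1.909, df = 48

H0: μ = 113; H1: μ ≠ 113 (one-sample t-test, two-sided).
t = (x̄ − μ₀)/(s/√n) = (119 − 113)/(22/√49) = 1.909
df = n − 1 = 48
Two-sided p-value ≈ 0.062
Since p ≈ 0.062 > α = 0.01, fail to reject H0; the data do not provide sufficient evidence against H0.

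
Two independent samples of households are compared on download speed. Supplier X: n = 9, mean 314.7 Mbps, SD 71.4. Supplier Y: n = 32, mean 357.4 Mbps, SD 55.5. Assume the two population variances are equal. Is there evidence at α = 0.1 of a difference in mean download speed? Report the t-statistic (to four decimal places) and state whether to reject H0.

Let group 1 = supplier X, group 2 = supplier Y. H0: μ_1 = μ_2; H1: μ_1 ≠ μ_2 (two-sample pooled-variance t-test, two-sided).
s_p² = [(9−1)·71.4² + (32−1)·55.5²]/(9+32−2) = 3494.14
t = (314.7 − 357.4)/√[3494.14·(1/9 + 1/32)] = -1.9145
df = n₁ + n₂ − 2 = 39
Two-sided p-value ≈ 0.0629
Since p ≈ 0.0629 < α = 0.1, reject H0; the data support H1.

t = -1.9145; reject H0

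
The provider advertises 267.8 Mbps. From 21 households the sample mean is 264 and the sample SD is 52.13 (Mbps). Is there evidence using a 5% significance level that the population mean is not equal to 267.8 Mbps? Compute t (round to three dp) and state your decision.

H0: μ = 267.8; H1: μ ≠ 267.8 (one-sample t-test, two-sided).
t = (x̄ − μ₀)/(s/√n) = (264 − 267.8)/(52.13/√21) = -0.334
df = n − 1 = 20
Two-sided p-value ≈ 0.7418
Since p ≈ 0.7418 > α = 0.05, fail to reject H0; the evidence is not statistically significant.

t = -0.334; fail to reject H0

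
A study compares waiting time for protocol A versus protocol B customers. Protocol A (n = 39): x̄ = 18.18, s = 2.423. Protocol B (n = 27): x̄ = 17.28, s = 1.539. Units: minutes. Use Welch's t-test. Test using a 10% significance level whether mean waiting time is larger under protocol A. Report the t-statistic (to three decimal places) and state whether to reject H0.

Let group 1 = protocol A, group 2 = protocol B. H0: μ_1 = μ_2; H1: μ_1 > μ_2 (Welch's two-sample t-test, right-tailed).
t = (x̄_1 − x̄_2)/√(s_1²/n_1 + s_2²/n_2) = (18.18 − 17.28)/√(2.423²/39 + 1.539²/27) = 1.844
Welch–Satterthwaite df ≈ 63.62
p-value = P(T ≥ 1.844) ≈ 0.035
Since p ≈ 0.035 < α = 0.1, reject H0; the data support H1.

t = 1.844; reject H0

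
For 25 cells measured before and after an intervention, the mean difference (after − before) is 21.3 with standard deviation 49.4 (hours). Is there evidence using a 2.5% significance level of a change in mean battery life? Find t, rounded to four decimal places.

H0: μ_d = 0; H1: μ_d ≠ 0 (paired t-test on the differences, two-sided).
t = d̄/(s_d/√n) = 21.3/(49.4/√25) = 2.1559
df = n − 1 = 24
Two-sided p-value ≈ 0.0413
Since p ≈ 0.0413 > α = 0.025, fail to reject H0; the evidence is not statistically significant.

2.1559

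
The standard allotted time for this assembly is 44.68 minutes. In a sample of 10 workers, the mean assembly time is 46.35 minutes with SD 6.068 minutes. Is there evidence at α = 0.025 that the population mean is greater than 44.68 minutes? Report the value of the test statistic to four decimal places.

H0: μ = 44.68; H1: μ > 44.68 (one-sample t-test, right-tailed).
t = (x̄ − μ₀)/(s/√n) = (46.35 − 44.68)/(6.068/√10) = 0.8703
df = n − 1 = 9
p-value = P(T ≥ 0.8703) ≈ 0.203
Since p ≈ 0.203 > α = 0.025, fail to reject H0; the evidence is not statistically significant.

0.8703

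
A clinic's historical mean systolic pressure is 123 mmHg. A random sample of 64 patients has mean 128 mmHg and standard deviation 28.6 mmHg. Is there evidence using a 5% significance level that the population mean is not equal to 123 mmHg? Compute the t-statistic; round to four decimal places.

1.3986

H0: μ = 123; H1: μ ≠ 123 (one-sample t-test, two-sided).
t = (x̄ − μ₀)/(s/√n) = (128 − 123)/(28.6/√64) = 1.3986
df = n − 1 = 63
Two-sided p-value ≈ 0.167
Since p ≈ 0.167 > α = 0.05, fail to reject H0; the data do not provide sufficient evidence against H0.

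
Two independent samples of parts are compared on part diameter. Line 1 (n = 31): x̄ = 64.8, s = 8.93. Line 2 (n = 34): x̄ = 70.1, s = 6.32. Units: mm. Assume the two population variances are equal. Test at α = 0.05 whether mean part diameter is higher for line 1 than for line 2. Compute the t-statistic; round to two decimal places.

-2.78

Let group 1 = line 1, group 2 = line 2. H0: μ_1 = μ_2; H1: μ_1 > μ_2 (two-sample pooled-variance t-test, right-tailed).
s_p² = [(31−1)·8.93² + (34−1)·6.32²]/(31+34−2) = 58.896
t = (64.8 − 70.1)/√[58.896·(1/31 + 1/34)] = -2.78
df = n₁ + n₂ − 2 = 63
p-value = P(T ≥ -2.78) ≈ 0.9964
Since p ≈ 0.9964 > α = 0.05, fail to reject H0; the data do not provide sufficient evidence against H0.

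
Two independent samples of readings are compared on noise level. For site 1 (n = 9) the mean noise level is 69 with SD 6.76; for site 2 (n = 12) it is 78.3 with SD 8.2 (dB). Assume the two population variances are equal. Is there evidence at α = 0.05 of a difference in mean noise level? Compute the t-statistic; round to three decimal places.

Let group 1 = site 1, group 2 = site 2. H0: μ_1 = μ_2; H1: μ_1 ≠ μ_2 (two-sample pooled-variance t-test, two-sided).
s_p² = [(9−1)·6.76² + (12−1)·8.2²]/(9+12−2) = 58.1695
t = (69 − 78.3)/√[58.1695·(1/9 + 1/12)] = -2.765
df = n₁ + n₂ − 2 = 19
Two-sided p-value ≈ 0.0123
Since p ≈ 0.0123 < α = 0.05, reject H0; the evidence is statistically significant.

-2.765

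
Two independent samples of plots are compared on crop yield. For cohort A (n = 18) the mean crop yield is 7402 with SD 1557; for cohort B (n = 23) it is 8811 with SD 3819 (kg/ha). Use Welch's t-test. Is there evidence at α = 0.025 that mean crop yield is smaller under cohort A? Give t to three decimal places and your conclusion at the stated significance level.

t = -1.607; fail to reject H0

Let group 1 = cohort A, group 2 = cohort B. H0: μ_1 = μ_2; H1: μ_1 < μ_2 (Welch's two-sample t-test, left-tailed).
t = (x̄_1 − x̄_2)/√(s_1²/n_1 + s_2²/n_2) = (7402 − 8811)/√(1557²/18 + 3819²/23) = -1.607
Welch–Satterthwaite df ≈ 30.55
p-value = P(T ≤ -1.607) ≈ 0.0592
Since p ≈ 0.0592 > α = 0.025, fail to reject H0; the evidence is not statistically significant.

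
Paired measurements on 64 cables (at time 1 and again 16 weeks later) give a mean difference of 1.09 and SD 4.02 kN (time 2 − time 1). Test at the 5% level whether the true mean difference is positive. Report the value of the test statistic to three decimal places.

H0: μ_d = 0; H1: μ_d > 0 (paired t-test on the differences, right-tailed).
t = d̄/(s_d/√n) = 1.09/(4.02/√64) = 2.169
df = n − 1 = 63
p-value = P(T ≥ 2.169) ≈ 0.017
Since p ≈ 0.017 < α = 0.05, reject H0; the evidence is statistically significant.

2.169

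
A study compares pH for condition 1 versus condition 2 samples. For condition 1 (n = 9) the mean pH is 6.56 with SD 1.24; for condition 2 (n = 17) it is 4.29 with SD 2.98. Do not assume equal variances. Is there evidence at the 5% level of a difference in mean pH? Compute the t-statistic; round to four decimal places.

2.7264

Let group 1 = condition 1, group 2 = condition 2. H0: μ_1 = μ_2; H1: μ_1 ≠ μ_2 (Welch's two-sample t-test, two-sided).
t = (x̄_1 − x̄_2)/√(s_1²/n_1 + s_2²/n_2) = (6.56 − 4.29)/√(1.24²/9 + 2.98²/17) = 2.7264
Welch–Satterthwaite df ≈ 23.21
Two-sided p-value ≈ 0.0120
Since p ≈ 0.0120 < α = 0.05, reject H0; the evidence is statistically significant.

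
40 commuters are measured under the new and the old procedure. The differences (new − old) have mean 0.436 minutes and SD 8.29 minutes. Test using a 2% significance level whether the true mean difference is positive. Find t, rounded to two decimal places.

0.33

H0: μ_d = 0; H1: μ_d > 0 (paired t-test on the differences, right-tailed).
t = d̄/(s_d/√n) = 0.436/(8.29/√40) = 0.33
df = n − 1 = 39
p-value = P(T ≥ 0.33) ≈ 0.371
Since p ≈ 0.371 > α = 0.02, fail to reject H0; the data do not provide sufficient evidence against H0.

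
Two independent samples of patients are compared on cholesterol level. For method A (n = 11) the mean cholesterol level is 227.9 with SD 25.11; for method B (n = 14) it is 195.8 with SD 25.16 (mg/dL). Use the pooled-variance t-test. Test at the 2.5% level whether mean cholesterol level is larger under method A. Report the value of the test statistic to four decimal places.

Let group 1 = method A, group 2 = method B. H0: μ_1 = μ_2; H1: μ_1 > μ_2 (two-sample pooled-variance t-test, right-tailed).
s_p² = [(11−1)·25.11² + (14−1)·25.16²]/(11+14−2) = 631.933
t = (227.9 − 195.8)/√[631.933·(1/11 + 1/14)] = 3.1693
df = n₁ + n₂ − 2 = 23
p-value = P(T ≥ 3.1693) ≈ 0.002
Since p ≈ 0.002 < α = 0.025, reject H0; the evidence is statistically significant.

3.1693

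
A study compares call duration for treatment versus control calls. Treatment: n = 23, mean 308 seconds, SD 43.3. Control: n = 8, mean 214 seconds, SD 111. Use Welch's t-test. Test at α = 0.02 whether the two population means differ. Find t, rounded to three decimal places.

2.334

Let group 1 = treatment, group 2 = control. H0: μ_1 = μ_2; H1: μ_1 ≠ μ_2 (Welch's two-sample t-test, two-sided).
t = (x̄_1 − x̄_2)/√(s_1²/n_1 + s_2²/n_2) = (308 − 214)/√(43.3²/23 + 111²/8) = 2.334
Welch–Satterthwaite df ≈ 7.75
Two-sided p-value ≈ 0.0488
Since p ≈ 0.0488 > α = 0.02, fail to reject H0; the evidence is not statistically significant.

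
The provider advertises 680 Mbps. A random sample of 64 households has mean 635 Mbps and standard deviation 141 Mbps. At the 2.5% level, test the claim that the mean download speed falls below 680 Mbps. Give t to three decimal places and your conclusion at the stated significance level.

H0: μ = 680; H1: μ < 680 (one-sample t-test, left-tailed).
t = (x̄ − μ₀)/(s/√n) = (635 − 680)/(141/√64) = -2.553
df = n − 1 = 63
p-value = P(T ≤ -2.553) ≈ 0.0066
Since p ≈ 0.0066 < α = 0.025, reject H0; the data support H1.

t = -2.553; reject H0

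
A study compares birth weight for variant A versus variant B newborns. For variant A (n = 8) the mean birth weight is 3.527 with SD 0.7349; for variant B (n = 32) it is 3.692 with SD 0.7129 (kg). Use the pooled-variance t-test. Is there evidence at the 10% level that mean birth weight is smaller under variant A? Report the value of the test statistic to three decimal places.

-0.582

Let group 1 = variant A, group 2 = variant B. H0: μ_1 = μ_2; H1: μ_1 < μ_2 (two-sample pooled-variance t-test, left-tailed).
s_p² = [(8−1)·0.7349² + (32−1)·0.7129²]/(8+32−2) = 0.514094
t = (3.527 − 3.692)/√[0.514094·(1/8 + 1/32)] = -0.582
df = n₁ + n₂ − 2 = 38
p-value = P(T ≤ -0.582) ≈ 0.282
Since p ≈ 0.282 > α = 0.1, fail to reject H0; the data do not provide sufficient evidence against H0.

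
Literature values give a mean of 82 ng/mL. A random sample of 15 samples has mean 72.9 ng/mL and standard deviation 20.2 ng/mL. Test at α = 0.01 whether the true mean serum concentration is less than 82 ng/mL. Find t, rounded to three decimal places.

H0: μ = 82; H1: μ < 82 (one-sample t-test, left-tailed).
t = (x̄ − μ₀)/(s/√n) = (72.9 − 82)/(20.2/√15) = -1.745
df = n − 1 = 14
p-value = P(T ≤ -1.745) ≈ 0.0515
Since p ≈ 0.0515 > α = 0.01, fail to reject H0; the data do not provide sufficient evidence against H0.

-1.745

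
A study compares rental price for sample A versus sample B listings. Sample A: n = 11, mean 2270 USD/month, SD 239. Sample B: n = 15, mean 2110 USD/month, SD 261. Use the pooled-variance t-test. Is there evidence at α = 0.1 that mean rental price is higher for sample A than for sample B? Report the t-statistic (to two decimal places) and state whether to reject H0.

t = 1.60; reject H0

Let group 1 = sample A, group 2 = sample B. H0: μ_1 = μ_2; H1: μ_1 > μ_2 (two-sample pooled-variance t-test, right-tailed).
s_p² = [(11−1)·239² + (15−1)·261²]/(11+15−2) = 63537.7
t = (2270 − 2110)/√[63537.7·(1/11 + 1/15)] = 1.60
df = n₁ + n₂ − 2 = 24
p-value = P(T ≥ 1.60) ≈ 0.061
Since p ≈ 0.061 < α = 0.1, reject H0; the data support H1.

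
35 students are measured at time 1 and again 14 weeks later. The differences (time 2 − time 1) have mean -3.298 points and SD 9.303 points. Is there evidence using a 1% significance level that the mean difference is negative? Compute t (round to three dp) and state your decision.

H0: μ_d = 0; H1: μ_d < 0 (paired t-test on the differences, left-tailed).
t = d̄/(s_d/√n) = -3.298/(9.303/√35) = -2.097
df = n − 1 = 34
p-value = P(T ≤ -2.097) ≈ 0.022
Since p ≈ 0.022 > α = 0.01, fail to reject H0; the evidence is not statistically significant.

t = -2.097; fail to reject H0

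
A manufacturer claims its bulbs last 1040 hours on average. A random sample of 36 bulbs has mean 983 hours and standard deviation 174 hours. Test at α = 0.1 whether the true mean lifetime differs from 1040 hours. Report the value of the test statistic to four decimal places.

-1.9655

H0: μ = 1040; H1: μ ≠ 1040 (one-sample t-test, two-sided).
t = (x̄ − μ₀)/(s/√n) = (983 − 1040)/(174/√36) = -1.9655
df = n − 1 = 35
Two-sided p-value ≈ 0.0573
Since p ≈ 0.0573 < α = 0.1, reject H0; the evidence is statistically significant.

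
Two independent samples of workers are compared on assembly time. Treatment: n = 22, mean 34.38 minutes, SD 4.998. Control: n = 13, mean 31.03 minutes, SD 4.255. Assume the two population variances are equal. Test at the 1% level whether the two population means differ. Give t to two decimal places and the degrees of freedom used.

Let group 1 = treatment, group 2 = control. H0: μ_1 = μ_2; H1: μ_1 ≠ μ_2 (two-sample pooled-variance t-test, two-sided).
s_p² = [(22−1)·4.998² + (13−1)·4.255²]/(22+13−2) = 22.48
t = (34.38 − 31.03)/√[22.48·(1/22 + 1/13)] = 2.02
df = n₁ + n₂ − 2 = 33
Two-sided p-value ≈ 0.052
Since p ≈ 0.052 > α = 0.01, fail to reject H0; the evidence is not statistically significant.

t = 2.02, df = 33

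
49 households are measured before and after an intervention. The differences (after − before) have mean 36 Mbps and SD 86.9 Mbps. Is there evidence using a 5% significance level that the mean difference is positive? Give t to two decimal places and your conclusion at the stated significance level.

H0: μ_d = 0; H1: μ_d > 0 (paired t-test on the differences, right-tailed).
t = d̄/(s_d/√n) = 36/(86.9/√49) = 2.90
df = n − 1 = 48
p-value = P(T ≥ 2.90) ≈ 0.003
Since p ≈ 0.003 < α = 0.05, reject H0; the evidence is statistically significant.

t = 2.90; reject H0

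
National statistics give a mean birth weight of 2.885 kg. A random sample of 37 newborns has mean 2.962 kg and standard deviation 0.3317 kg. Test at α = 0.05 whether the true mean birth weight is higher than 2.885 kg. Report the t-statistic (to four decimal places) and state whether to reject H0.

t = 1.4120; fail to reject H0

H0: μ = 2.885; H1: μ > 2.885 (one-sample t-test, right-tailed).
t = (x̄ − μ₀)/(s/√n) = (2.962 − 2.885)/(0.3317/√37) = 1.4120
df = n − 1 = 36
p-value = P(T ≥ 1.4120) ≈ 0.083
Since p ≈ 0.083 > α = 0.05, fail to reject H0; the data do not provide sufficient evidence against H0.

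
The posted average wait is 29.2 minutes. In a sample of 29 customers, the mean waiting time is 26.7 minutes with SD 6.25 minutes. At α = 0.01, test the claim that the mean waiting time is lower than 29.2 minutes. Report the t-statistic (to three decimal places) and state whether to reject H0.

t = -2.154; fail to reject H0

H0: μ = 29.2; H1: μ < 29.2 (one-sample t-test, left-tailed).
t = (x̄ − μ₀)/(s/√n) = (26.7 − 29.2)/(6.25/√29) = -2.154
df = n − 1 = 28
p-value = P(T ≤ -2.154) ≈ 0.020
Since p ≈ 0.020 > α = 0.01, fail to reject H0; the data do not provide sufficient evidence against H0.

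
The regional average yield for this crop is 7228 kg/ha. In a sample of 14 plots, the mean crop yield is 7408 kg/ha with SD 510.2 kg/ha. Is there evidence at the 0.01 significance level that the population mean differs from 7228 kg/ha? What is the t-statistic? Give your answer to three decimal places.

H0: μ = 7228; H1: μ ≠ 7228 (one-sample t-test, two-sided).
t = (x̄ − μ₀)/(s/√n) = (7408 − 7228)/(510.2/√14) = 1.320
df = n − 1 = 13
Two-sided p-value ≈ 0.2096
Since p ≈ 0.2096 > α = 0.01, fail to reject H0; the evidence is not statistically significant.

1.320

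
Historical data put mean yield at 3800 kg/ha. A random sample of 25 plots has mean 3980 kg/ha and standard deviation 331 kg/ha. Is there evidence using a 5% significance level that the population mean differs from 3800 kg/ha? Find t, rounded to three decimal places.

2.719

H0: μ = 3800; H1: μ ≠ 3800 (one-sample t-test, two-sided).
t = (x̄ − μ₀)/(s/√n) = (3980 − 3800)/(331/√25) = 2.719
df = n − 1 = 24
Two-sided p-value ≈ 0.0120
Since p ≈ 0.0120 < α = 0.05, reject H0; the evidence is statistically significant.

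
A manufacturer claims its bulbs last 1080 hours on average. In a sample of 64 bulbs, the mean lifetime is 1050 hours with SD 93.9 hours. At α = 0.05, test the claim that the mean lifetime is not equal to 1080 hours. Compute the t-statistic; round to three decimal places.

H0: μ = 1080; H1: μ ≠ 1080 (one-sample t-test, two-sided).
t = (x̄ − μ₀)/(s/√n) = (1050 − 1080)/(93.9/√64) = -2.556
df = n − 1 = 63
Two-sided p-value ≈ 0.0130
Since p ≈ 0.0130 < α = 0.05, reject H0; the evidence is statistically significant.

-2.556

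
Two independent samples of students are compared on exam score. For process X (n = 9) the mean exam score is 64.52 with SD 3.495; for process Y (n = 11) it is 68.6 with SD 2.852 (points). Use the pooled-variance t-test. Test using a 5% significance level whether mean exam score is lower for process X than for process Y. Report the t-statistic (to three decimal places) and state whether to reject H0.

Let group 1 = process X, group 2 = process Y. H0: μ_1 = μ_2; H1: μ_1 < μ_2 (two-sample pooled-variance t-test, left-tailed).
s_p² = [(9−1)·3.495² + (11−1)·2.852²]/(9+11−2) = 9.94774
t = (64.52 − 68.6)/√[9.94774·(1/9 + 1/11)] = -2.878
df = n₁ + n₂ − 2 = 18
p-value = P(T ≤ -2.878) ≈ 0.005
Since p ≈ 0.005 < α = 0.05, reject H0; the evidence is statistically significant.

t = -2.878; reject H0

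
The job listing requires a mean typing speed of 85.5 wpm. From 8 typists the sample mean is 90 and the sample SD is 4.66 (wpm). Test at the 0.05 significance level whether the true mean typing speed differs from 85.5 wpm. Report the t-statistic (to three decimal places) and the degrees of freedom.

t = 2.731, df = 7

H0: μ = 85.5; H1: μ ≠ 85.5 (one-sample t-test, two-sided).
t = (x̄ − μ₀)/(s/√n) = (90 − 85.5)/(4.66/√8) = 2.731
df = n − 1 = 7
Two-sided p-value ≈ 0.029
Since p ≈ 0.029 < α = 0.05, reject H0; the data support H1.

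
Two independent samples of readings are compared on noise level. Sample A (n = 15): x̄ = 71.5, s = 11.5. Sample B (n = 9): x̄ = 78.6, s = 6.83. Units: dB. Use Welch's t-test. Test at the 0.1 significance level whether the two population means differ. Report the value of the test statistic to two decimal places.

Let group 1 = sample A, group 2 = sample B. H0: μ_1 = μ_2; H1: μ_1 ≠ μ_2 (Welch's two-sample t-test, two-sided).
t = (x̄_1 − x̄_2)/√(s_1²/n_1 + s_2²/n_2) = (71.5 − 78.6)/√(11.5²/15 + 6.83²/9) = -1.90
Welch–Satterthwaite df ≈ 22.00
Two-sided p-value ≈ 0.0710
Since p ≈ 0.0710 < α = 0.1, reject H0; the data support H1.

-1.90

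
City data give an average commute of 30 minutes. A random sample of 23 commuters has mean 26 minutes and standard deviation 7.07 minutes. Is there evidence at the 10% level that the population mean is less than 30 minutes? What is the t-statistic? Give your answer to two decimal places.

H0: μ = 30; H1: μ < 30 (one-sample t-test, left-tailed).
t = (x̄ − μ₀)/(s/√n) = (26 − 30)/(7.07/√23) = -2.71
df = n − 1 = 22
p-value = P(T ≤ -2.71) ≈ 0.0063
Since p ≈ 0.0063 < α = 0.1, reject H0; the evidence is statistically significant.

-2.71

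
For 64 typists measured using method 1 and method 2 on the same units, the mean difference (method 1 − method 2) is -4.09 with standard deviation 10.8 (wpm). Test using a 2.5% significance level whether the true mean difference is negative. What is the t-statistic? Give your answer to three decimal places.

-3.030

H0: μ_d = 0; H1: μ_d < 0 (paired t-test on the differences, left-tailed).
t = d̄/(s_d/√n) = -4.09/(10.8/√64) = -3.030
df = n − 1 = 63
p-value = P(T ≤ -3.030) ≈ 0.0018
Since p ≈ 0.0018 < α = 0.025, reject H0; the data support H1.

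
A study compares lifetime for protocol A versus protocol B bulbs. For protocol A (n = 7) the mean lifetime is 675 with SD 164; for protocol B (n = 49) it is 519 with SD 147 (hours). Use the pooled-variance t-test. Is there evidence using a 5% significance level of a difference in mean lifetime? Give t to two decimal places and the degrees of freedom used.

Let group 1 = protocol A, group 2 = protocol B. H0: μ_1 = μ_2; H1: μ_1 ≠ μ_2 (two-sample pooled-variance t-test, two-sided).
s_p² = [(7−1)·164² + (49−1)·147²]/(7+49−2) = 22196.4
t = (675 − 519)/√[22196.4·(1/7 + 1/49)] = 2.59
df = n₁ + n₂ − 2 = 54
Two-sided p-value ≈ 0.0123
Since p ≈ 0.0123 < α = 0.05, reject H0; the data support H1.

t = 2.59, df = 54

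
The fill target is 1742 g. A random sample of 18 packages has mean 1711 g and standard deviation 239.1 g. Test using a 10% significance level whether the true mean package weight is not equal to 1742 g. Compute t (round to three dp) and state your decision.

H0: μ = 1742; H1: μ ≠ 1742 (one-sample t-test, two-sided).
t = (x̄ − μ₀)/(s/√n) = (1711 − 1742)/(239.1/√18) = -0.550
df = n − 1 = 17
Two-sided p-value ≈ 0.589
Since p ≈ 0.589 > α = 0.1, fail to reject H0; the data do not provide sufficient evidence against H0.

t = -0.550; fail to reject H0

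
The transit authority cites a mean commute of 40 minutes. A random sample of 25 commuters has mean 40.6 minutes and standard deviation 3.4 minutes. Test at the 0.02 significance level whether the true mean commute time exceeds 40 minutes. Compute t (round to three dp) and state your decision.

t = 0.882; fail to reject H0

H0: μ = 40; H1: μ > 40 (one-sample t-test, right-tailed).
t = (x̄ − μ₀)/(s/√n) = (40.6 − 40)/(3.4/√25) = 0.882
df = n − 1 = 24
p-value = P(T ≥ 0.882) ≈ 0.1932
Since p ≈ 0.1932 > α = 0.02, fail to reject H0; the data do not provide sufficient evidence against H0.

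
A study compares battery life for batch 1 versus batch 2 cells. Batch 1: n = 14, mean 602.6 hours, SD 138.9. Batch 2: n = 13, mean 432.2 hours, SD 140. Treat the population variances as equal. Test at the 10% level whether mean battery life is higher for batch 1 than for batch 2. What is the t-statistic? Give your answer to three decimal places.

Let group 1 = batch 1, group 2 = batch 2. H0: μ_1 = μ_2; H1: μ_1 > μ_2 (two-sample pooled-variance t-test, right-tailed).
s_p² = [(14−1)·138.9² + (13−1)·140²]/(14+13−2) = 19440.5
t = (602.6 − 432.2)/√[19440.5·(1/14 + 1/13)] = 3.173
df = n₁ + n₂ − 2 = 25
p-value = P(T ≥ 3.173) ≈ 0.0020
Since p ≈ 0.0020 < α = 0.1, reject H0; the evidence is statistically significant.

3.173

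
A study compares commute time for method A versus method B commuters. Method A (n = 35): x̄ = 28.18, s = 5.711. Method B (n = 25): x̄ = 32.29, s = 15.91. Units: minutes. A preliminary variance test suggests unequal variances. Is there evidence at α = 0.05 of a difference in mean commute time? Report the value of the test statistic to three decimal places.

-1.236

Let group 1 = method A, group 2 = method B. H0: μ_1 = μ_2; H1: μ_1 ≠ μ_2 (Welch's two-sample t-test, two-sided).
t = (x̄_1 − x̄_2)/√(s_1²/n_1 + s_2²/n_2) = (28.18 − 32.29)/√(5.711²/35 + 15.91²/25) = -1.236
Welch–Satterthwaite df ≈ 28.45
Two-sided p-value ≈ 0.227
Since p ≈ 0.227 > α = 0.05, fail to reject H0; the data do not provide sufficient evidence against H0.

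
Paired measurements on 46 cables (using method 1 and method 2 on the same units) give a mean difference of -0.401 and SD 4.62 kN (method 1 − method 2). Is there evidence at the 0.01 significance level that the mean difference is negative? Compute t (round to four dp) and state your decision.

H0: μ_d = 0; H1: μ_d < 0 (paired t-test on the differences, left-tailed).
t = d̄/(s_d/√n) = -0.401/(4.62/√46) = -0.5887
df = n − 1 = 45
p-value = P(T ≤ -0.5887) ≈ 0.280
Since p ≈ 0.280 > α = 0.01, fail to reject H0; the data do not provide sufficient evidence against H0.

t = -0.5887; fail to reject H0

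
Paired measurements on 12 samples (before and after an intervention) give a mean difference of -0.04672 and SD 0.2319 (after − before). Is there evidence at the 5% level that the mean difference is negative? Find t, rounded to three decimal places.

-0.698

H0: μ_d = 0; H1: μ_d < 0 (paired t-test on the differences, left-tailed).
t = d̄/(s_d/√n) = -0.04672/(0.2319/√12) = -0.698
df = n − 1 = 11
p-value = P(T ≤ -0.698) ≈ 0.2499
Since p ≈ 0.2499 > α = 0.05, fail to reject H0; the data do not provide sufficient evidence against H0.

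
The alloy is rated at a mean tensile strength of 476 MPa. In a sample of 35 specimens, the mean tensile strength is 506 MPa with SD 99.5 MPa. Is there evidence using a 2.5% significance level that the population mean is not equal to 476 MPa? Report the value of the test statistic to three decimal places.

1.784

H0: μ = 476; H1: μ ≠ 476 (one-sample t-test, two-sided).
t = (x̄ − μ₀)/(s/√n) = (506 − 476)/(99.5/√35) = 1.784
df = n − 1 = 34
Two-sided p-value ≈ 0.0834
Since p ≈ 0.0834 > α = 0.025, fail to reject H0; the data do not provide sufficient evidence against H0.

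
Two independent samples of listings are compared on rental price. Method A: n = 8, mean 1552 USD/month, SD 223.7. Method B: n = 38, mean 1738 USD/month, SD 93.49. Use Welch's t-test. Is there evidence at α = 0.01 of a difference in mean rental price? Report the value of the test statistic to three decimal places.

Let group 1 = method A, group 2 = method B. H0: μ_1 = μ_2; H1: μ_1 ≠ μ_2 (Welch's two-sample t-test, two-sided).
t = (x̄_1 − x̄_2)/√(s_1²/n_1 + s_2²/n_2) = (1552 − 1738)/√(223.7²/8 + 93.49²/38) = -2.310
Welch–Satterthwaite df ≈ 7.52
Two-sided p-value ≈ 0.0517
Since p ≈ 0.0517 > α = 0.01, fail to reject H0; the evidence is not statistically significant.

-2.310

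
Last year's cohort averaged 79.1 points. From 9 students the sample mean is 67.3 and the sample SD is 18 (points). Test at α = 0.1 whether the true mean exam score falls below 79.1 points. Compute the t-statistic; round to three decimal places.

-1.967

H0: μ = 79.1; H1: μ < 79.1 (one-sample t-test, left-tailed).
t = (x̄ − μ₀)/(s/√n) = (67.3 − 79.1)/(18/√9) = -1.967
df = n − 1 = 8
p-value = P(T ≤ -1.967) ≈ 0.042
Since p ≈ 0.042 < α = 0.1, reject H0; the evidence is statistically significant.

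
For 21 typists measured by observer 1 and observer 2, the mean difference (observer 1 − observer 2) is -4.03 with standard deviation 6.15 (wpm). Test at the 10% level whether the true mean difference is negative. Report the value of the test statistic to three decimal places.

-3.003

H0: μ_d = 0; H1: μ_d < 0 (paired t-test on the differences, left-tailed).
t = d̄/(s_d/√n) = -4.03/(6.15/√21) = -3.003
df = n − 1 = 20
p-value = P(T ≤ -3.003) ≈ 0.0035
Since p ≈ 0.0035 < α = 0.1, reject H0; the evidence is statistically significant.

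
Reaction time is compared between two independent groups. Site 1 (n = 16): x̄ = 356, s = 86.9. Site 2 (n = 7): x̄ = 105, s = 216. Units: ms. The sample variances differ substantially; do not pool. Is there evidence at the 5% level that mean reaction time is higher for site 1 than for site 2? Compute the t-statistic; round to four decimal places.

Let group 1 = site 1, group 2 = site 2. H0: μ_1 = μ_2; H1: μ_1 > μ_2 (Welch's two-sample t-test, right-tailed).
t = (x̄_1 − x̄_2)/√(s_1²/n_1 + s_2²/n_2) = (356 − 105)/√(86.9²/16 + 216²/7) = 2.9711
Welch–Satterthwaite df ≈ 6.87
p-value = P(T ≥ 2.9711) ≈ 0.011
Since p ≈ 0.011 < α = 0.05, reject H0; the evidence is statistically significant.

2.9711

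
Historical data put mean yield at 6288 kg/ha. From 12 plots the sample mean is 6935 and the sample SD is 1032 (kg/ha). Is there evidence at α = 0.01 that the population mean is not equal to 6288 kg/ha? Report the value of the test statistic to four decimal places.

H0: μ = 6288; H1: μ ≠ 6288 (one-sample t-test, two-sided).
t = (x̄ − μ₀)/(s/√n) = (6935 − 6288)/(1032/√12) = 2.1718
df = n − 1 = 11
Two-sided p-value ≈ 0.0526
Since p ≈ 0.0526 > α = 0.01, fail to reject H0; the evidence is not statistically significant.

2.1718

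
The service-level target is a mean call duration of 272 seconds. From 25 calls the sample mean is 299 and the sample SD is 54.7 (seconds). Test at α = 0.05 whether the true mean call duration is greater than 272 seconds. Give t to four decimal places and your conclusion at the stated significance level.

H0: μ = 272; H1: μ > 272 (one-sample t-test, right-tailed).
t = (x̄ − μ₀)/(s/√n) = (299 − 272)/(54.7/√25) = 2.4680
df = n − 1 = 24
p-value = P(T ≥ 2.4680) ≈ 0.011
Since p ≈ 0.011 < α = 0.05, reject H0; the evidence is statistically significant.

t = 2.4680; reject H0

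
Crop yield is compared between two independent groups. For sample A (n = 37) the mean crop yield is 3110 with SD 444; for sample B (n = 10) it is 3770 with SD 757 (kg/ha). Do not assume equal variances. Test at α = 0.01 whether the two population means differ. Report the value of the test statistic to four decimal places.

-2.6372

Let group 1 = sample A, group 2 = sample B. H0: μ_1 = μ_2; H1: μ_1 ≠ μ_2 (Welch's two-sample t-test, two-sided).
t = (x̄_1 − x̄_2)/√(s_1²/n_1 + s_2²/n_2) = (3110 − 3770)/√(444²/37 + 757²/10) = -2.6372
Welch–Satterthwaite df ≈ 10.73
Two-sided p-value ≈ 0.0235
Since p ≈ 0.0235 > α = 0.01, fail to reject H0; the evidence is not statistically significant.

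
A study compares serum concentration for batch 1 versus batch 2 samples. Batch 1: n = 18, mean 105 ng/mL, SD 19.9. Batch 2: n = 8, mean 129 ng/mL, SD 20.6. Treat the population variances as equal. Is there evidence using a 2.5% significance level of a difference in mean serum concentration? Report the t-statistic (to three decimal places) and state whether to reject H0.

t = -2.809; reject H0

Let group 1 = batch 1, group 2 = batch 2. H0: μ_1 = μ_2; H1: μ_1 ≠ μ_2 (two-sample pooled-variance t-test, two-sided).
s_p² = [(18−1)·19.9² + (8−1)·20.6²]/(18+8−2) = 404.279
t = (105 − 129)/√[404.279·(1/18 + 1/8)] = -2.809
df = n₁ + n₂ − 2 = 24
Two-sided p-value ≈ 0.010
Since p ≈ 0.010 < α = 0.025, reject H0; the evidence is statistically significant.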